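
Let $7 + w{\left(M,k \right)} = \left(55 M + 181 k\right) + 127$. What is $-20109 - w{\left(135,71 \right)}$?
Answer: $-40505$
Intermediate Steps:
$w{\left(M,k \right)} = 120 + 55 M + 181 k$ ($w{\left(M,k \right)} = -7 + \left(\left(55 M + 181 k\right) + 127\right) = -7 + \left(127 + 55 M + 181 k\right) = 120 + 55 M + 181 k$)
$-20109 - w{\left(135,71 \right)} = -20109 - \left(120 + 55 \cdot 135 + 181 \cdot 71\right) = -20109 - \left(120 + 7425 + 12851\right) = -20109 - 20396 = -40505$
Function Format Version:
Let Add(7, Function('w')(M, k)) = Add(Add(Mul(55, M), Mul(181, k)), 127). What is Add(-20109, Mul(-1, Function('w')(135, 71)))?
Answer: -40505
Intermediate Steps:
Function('w')(M, k) = Add(120, Mul(55, M), Mul(181, k)) (Function('w')(M, k) = Add(-7, Add(Add(Mul(55, M), Mul(181, k)), 127)) = Add(-7, Add(127, Mul(55, M), Mul(181, k))) = Add(120, Mul(55, M), Mul(181, k)))
Add(-20109, Mul(-1, Function('w')(135, 71))) = Add(-20109, Mul(-1, Add(120, Mul(55, 135), Mul(181, 71)))) = Add(-20109, Mul(-1, Add(120, 7425, 12851))) = Add(-20109, Mul(-1, 20396)) = Add(-20109, -20396) = -40505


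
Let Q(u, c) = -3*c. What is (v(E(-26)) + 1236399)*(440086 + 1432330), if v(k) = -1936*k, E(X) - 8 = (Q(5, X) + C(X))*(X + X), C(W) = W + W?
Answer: 7187049743328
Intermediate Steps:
C(W) = 2*W
E(X) = 8 - 2*X² (E(X) = 8 + (-3*X + 2*X)*(X + X) = 8 + (-X)*(2*X) = 8 - 2*X²)
(v(E(-26)) + 1236399)*(440086 + 1432330) = (-1936*(8 - 2*(-26)²) + 1236399)*(440086 + 1432330) = (-1936*(8 - 2*676) + 1236399)*1872416 = (-1936*(8 - 1352) + 1236399)*1872416 = (-1936*(-1344) + 1236399)*1872416 = (2601984 + 1236399)*1872416 = 3838383*1872416 = 7187049743328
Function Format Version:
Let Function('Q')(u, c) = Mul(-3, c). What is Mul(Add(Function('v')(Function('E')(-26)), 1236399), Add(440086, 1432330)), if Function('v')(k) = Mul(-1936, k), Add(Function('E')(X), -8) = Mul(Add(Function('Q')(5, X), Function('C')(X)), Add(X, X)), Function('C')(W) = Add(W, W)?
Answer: 7187049743328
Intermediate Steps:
Function('C')(W) = Mul(2, W)
Function('E')(X) = Add(8, Mul(-2, Pow(X, 2))) (Function('E')(X) = Add(8, Mul(Add(Mul(-3, X), Mul(2, X)), Add(X, X))) = Add(8, Mul(Mul(-1, X), Mul(2, X))) = Add(8, Mul(-2, Pow(X, 2))))
Mul(Add(Function('v')(Function('E')(-26)), 1236399), Add(440086, 1432330)) = Mul(Add(Mul(-1936, Add(8, Mul(-2, Pow(-26, 2)))), 1236399), Add(440086, 1432330)) = Mul(Add(Mul(-1936, Add(8, Mul(-2, 676))), 1236399), 1872416) = Mul(Add(Mul(-1936, Add(8, -1352)), 1236399), 1872416) = Mul(Add(Mul(-1936, -1344), 1236399), 1872416) = Mul(Add(2601984, 1236399), 1872416) = Mul(3838383, 1872416) = 7187049743328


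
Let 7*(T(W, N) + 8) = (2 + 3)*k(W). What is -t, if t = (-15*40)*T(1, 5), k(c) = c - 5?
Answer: -45600/7 ≈ -6514.3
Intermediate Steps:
k(c) = -5 + c
T(W, N) = -81/7 + 5*W/7 (T(W, N) = -8 + ((2 + 3)*(-5 + W))/7 = -8 + (5*(-5 + W))/7 = -8 + (-25 + 5*W)/7 = -8 + (-25/7 + 5*W/7) = -81/7 + 5*W/7)
t = 45600/7 (t = (-15*40)*(-81/7 + (5/7)*1) = -600*(-81/7 + 5/7) = -600*(-76/7) = 45600/7 ≈ 6514.3)
-t = -1*45600/7 = -45600/7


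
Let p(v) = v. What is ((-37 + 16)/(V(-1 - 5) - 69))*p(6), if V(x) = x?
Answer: 42/25 ≈ 1.6800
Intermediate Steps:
((-37 + 16)/(V(-1 - 5) - 69))*p(6) = ((-37 + 16)/((-1 - 5) - 69))*6 = -21/(-6 - 69)*6 = -21/(-75)*6 = -21*(-1/75)*6 = (7/25)*6 = 42/25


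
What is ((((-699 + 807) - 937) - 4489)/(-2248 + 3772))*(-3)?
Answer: 2659/254 ≈ 10.469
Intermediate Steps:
((((-699 + 807) - 937) - 4489)/(-2248 + 3772))*(-3) = (((108 - 937) - 4489)/1524)*(-3) = ((-829 - 4489)*(1/1524))*(-3) = -5318*1/1524*(-3) = -2659/762*(-3) = 2659/254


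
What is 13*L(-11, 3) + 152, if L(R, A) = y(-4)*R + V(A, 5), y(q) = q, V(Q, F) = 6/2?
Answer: 763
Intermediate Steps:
V(Q, F) = 3 (V(Q, F) = 6*(½) = 3)
L(R, A) = 3 - 4*R (L(R, A) = -4*R + 3 = 3 - 4*R)
13*L(-11, 3) + 152 = 13*(3 - 4*(-11)) + 152 = 13*(3 + 44) + 152 = 13*47 + 152 = 611 + 152 = 763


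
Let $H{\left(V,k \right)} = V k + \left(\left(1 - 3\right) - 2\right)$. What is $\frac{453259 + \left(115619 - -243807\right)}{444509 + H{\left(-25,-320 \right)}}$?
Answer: $\frac{54179}{30167} \approx 1.796$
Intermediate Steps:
$H{\left(V,k \right)} = -4 + V k$ ($H{\left(V,k \right)} = V k - 4 = -4 + V k$)
$\frac{453259 + \left(115619 - -243807\right)}{444509 + H{\left(-25,-320 \right)}} = \frac{453259 + \left(115619 - -243807\right)}{444509 - -7996} = \frac{453259 + \left(115619 + 243807\right)}{444509 + \left(-4 + 8000\right)} = \frac{453259 + 359426}{444509 + 7996} = \frac{812685}{452505} = 812685 \cdot \frac{1}{452505} = \frac{54179}{30167}$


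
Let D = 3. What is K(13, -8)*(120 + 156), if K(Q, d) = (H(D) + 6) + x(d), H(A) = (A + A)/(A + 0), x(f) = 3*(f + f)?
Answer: -11040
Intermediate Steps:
x(f) = 6*f (x(f) = 3*(2*f) = 6*f)
H(A) = 2 (H(A) = (2*A)/A = 2)
K(Q, d) = 8 + 6*d (K(Q, d) = (2 + 6) + 6*d = 8 + 6*d)
K(13, -8)*(120 + 156) = (8 + 6*(-8))*(120 + 156) = (8 - 48)*276 = -40*276 = -11040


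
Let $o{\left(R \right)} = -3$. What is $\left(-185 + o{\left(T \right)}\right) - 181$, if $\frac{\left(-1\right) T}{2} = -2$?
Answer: $-369$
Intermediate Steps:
$T = 4$ ($T = \left(-2\right) \left(-2\right) = 4$)
$\left(-185 + o{\left(T \right)}\right) - 181 = \left(-185 - 3\right) - 181 = -188 - 181 = -369$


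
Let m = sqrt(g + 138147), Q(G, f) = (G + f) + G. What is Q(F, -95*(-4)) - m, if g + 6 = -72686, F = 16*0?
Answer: 380 - sqrt(65455) ≈ 124.16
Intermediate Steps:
F = 0
g = -72692 (g = -6 - 72686 = -72692)
Q(G, f) = f + 2*G
m = sqrt(65455) (m = sqrt(-72692 + 138147) = sqrt(65455) ≈ 255.84)
Q(F, -95*(-4)) - m = (-95*(-4) + 2*0) - sqrt(65455) = (380 + 0) - sqrt(65455) = 380 - sqrt(65455)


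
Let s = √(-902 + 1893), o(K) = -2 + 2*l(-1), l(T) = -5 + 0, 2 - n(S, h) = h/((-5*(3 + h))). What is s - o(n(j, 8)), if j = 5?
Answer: 12 + √991 ≈ 43.480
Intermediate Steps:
n(S, h) = 2 - h/(-15 - 5*h) (n(S, h) = 2 - h/((-5*(3 + h))) = 2 - h/(-15 - 5*h))
l(T) = -5
o(K) = -12 (o(K) = -2 + 2*(-5) = -2 - 10 = -12)
s = √991 ≈ 31.480
s - o(n(j, 8)) = √991 - 1*(-12) = √991 + 12 = 12 + √991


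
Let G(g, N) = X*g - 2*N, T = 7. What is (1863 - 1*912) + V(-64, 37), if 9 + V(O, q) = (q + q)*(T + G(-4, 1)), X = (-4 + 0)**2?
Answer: -3424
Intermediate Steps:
X = 16 (X = (-4)**2 = 16)
G(g, N) = -2*N + 16*g (G(g, N) = 16*g - 2*N = -2*N + 16*g)
V(O, q) = -9 - 118*q (V(O, q) = -9 + (q + q)*(7 + (-2*1 + 16*(-4))) = -9 + (2*q)*(7 + (-2 - 64)) = -9 + (2*q)*(7 - 66) = -9 + (2*q)*(-59) = -9 - 118*q)
(1863 - 1*912) + V(-64, 37) = (1863 - 1*912) + (-9 - 118*37) = (1863 - 912) + (-9 - 4366) = 951 - 4375 = -3424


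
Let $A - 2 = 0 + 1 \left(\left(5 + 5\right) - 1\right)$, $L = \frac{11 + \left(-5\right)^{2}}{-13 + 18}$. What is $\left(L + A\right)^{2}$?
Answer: $\frac{8281}{25} \approx 331.24$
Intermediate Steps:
$L = \frac{36}{5}$ ($L = \frac{11 + 25}{5} = 36 \cdot \frac{1}{5} = \frac{36}{5} \approx 7.2$)
$A = 11$ ($A = 2 + \left(0 + 1 \left(\left(5 + 5\right) - 1\right)\right) = 2 + \left(0 + 1 \left(10 - 1\right)\right) = 2 + \left(0 + 1 \cdot 9\right) = 2 + \left(0 + 9\right) = 2 + 9 = 11$)
$\left(L + A\right)^{2} = \left(\frac{36}{5} + 11\right)^{2} = \left(\frac{91}{5}\right)^{2} = \frac{8281}{25}$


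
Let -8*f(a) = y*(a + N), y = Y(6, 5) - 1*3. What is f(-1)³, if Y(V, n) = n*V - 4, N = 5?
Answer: -12167/8 ≈ -1520.9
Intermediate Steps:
Y(V, n) = -4 + V*n (Y(V, n) = V*n - 4 = -4 + V*n)
y = 23 (y = (-4 + 6*5) - 1*3 = (-4 + 30) - 3 = 26 - 3 = 23)
f(a) = -115/8 - 23*a/8 (f(a) = -23*(a + 5)/8 = -23*(5 + a)/8 = -(115 + 23*a)/8 = -115/8 - 23*a/8)
f(-1)³ = (-115/8 - 23/8*(-1))³ = (-115/8 + 23/8)³ = (-23/2)³ = -12167/8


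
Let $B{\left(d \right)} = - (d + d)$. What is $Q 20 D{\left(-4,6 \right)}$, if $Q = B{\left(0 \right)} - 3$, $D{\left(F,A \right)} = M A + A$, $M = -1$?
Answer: $0$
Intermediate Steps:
$D{\left(F,A \right)} = 0$ ($D{\left(F,A \right)} = - A + A = 0$)
$B{\left(d \right)} = - 2 d$
$Q = -3$ ($Q = \left(-2\right) 0 - 3 = 0 - 3 = -3$)
$Q 20 D{\left(-4,6 \right)} = \left(-3\right) 20 \cdot 0 = \left(-60\right) 0 = 0$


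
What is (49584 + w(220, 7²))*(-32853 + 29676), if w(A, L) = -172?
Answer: -156981924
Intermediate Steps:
(49584 + w(220, 7²))*(-32853 + 29676) = (49584 - 172)*(-32853 + 29676) = 49412*(-3177) = -156981924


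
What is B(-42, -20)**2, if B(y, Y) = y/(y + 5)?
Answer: 1764/1369 ≈ 1.2885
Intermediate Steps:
B(y, Y) = y/(5 + y)
B(-42, -20)**2 = (-42/(5 - 42))**2 = (-42/(-37))**2 = (-42*(-1/37))**2 = (42/37)**2 = 1764/1369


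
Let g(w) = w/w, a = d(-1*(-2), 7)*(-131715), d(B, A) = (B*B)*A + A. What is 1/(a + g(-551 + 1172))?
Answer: -1/4610024 ≈ -2.1692e-7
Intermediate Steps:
d(B, A) = A + A*B² (d(B, A) = B²*A + A = A*B² + A = A + A*B²)
a = -4610025 (a = (7*(1 + (-1*(-2))²))*(-131715) = (7*(1 + 2²))*(-131715) = (7*(1 + 4))*(-131715) = (7*5)*(-131715) = 35*(-131715) = -4610025)
g(w) = 1
1/(a + g(-551 + 1172)) = 1/(-4610025 + 1) = 1/(-4610024) = -1/4610024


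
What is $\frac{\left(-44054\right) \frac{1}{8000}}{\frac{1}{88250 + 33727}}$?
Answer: $- \frac{2686787379}{4000} \approx -6.717 \cdot 10^{5}$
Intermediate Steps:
$\frac{\left(-44054\right) \frac{1}{8000}}{\frac{1}{88250 + 33727}} = \frac{\left(-44054\right) \frac{1}{8000}}{\frac{1}{121977}} = - \frac{22027 \frac{1}{\frac{1}{121977}}}{4000} = \left(- \frac{22027}{4000}\right) 121977 = - \frac{2686787379}{4000}$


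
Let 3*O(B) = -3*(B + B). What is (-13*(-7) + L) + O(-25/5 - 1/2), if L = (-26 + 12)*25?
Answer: -248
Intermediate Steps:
O(B) = -2*B (O(B) = (-3*(B + B))/3 = (-6*B)/3 = -2*B)
L = -350 (L = -14*25 = -350)
(-13*(-7) + L) + O(-25/5 - 1/2) = (-13*(-7) - 350) - 2*(-25/5 - 1/2) = (91 - 350) - 2*(-25*1/5 - 1*1/2) = -259 - 2*(-5 - 1/2) = -259 - 2*(-11/2) = -259 + 11 = -248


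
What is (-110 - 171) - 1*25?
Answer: -306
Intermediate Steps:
(-110 - 171) - 1*25 = -281 - 25 = -306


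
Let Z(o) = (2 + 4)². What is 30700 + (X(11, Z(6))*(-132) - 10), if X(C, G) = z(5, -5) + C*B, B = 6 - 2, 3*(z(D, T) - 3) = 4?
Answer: 24310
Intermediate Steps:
z(D, T) = 13/3 (z(D, T) = 3 + (⅓)*4 = 3 + 4/3 = 13/3)
B = 4
Z(o) = 36 (Z(o) = 6² = 36)
X(C, G) = 13/3 + 4*C (X(C, G) = 13/3 + C*4 = 13/3 + 4*C)
30700 + (X(11, Z(6))*(-132) - 10) = 30700 + ((13/3 + 4*11)*(-132) - 10) = 30700 + ((13/3 + 44)*(-132) - 10) = 30700 + ((145/3)*(-132) - 10) = 30700 + (-6380 - 10) = 30700 - 6390 = 24310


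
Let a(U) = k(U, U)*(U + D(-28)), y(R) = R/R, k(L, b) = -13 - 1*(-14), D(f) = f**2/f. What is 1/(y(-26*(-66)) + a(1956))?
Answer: 1/1929 ≈ 0.00051840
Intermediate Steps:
D(f) = f
k(L, b) = 1 (k(L, b) = -13 + 14 = 1)
y(R) = 1
a(U) = -28 + U (a(U) = 1*(U - 28) = 1*(-28 + U) = -28 + U)
1/(y(-26*(-66)) + a(1956)) = 1/(1 + (-28 + 1956)) = 1/(1 + 1928) = 1/1929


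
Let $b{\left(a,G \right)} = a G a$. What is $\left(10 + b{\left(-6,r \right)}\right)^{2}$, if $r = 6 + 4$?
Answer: $136900$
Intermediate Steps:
$r = 10$
$b{\left(a,G \right)} = G a^{2}$ ($b{\left(a,G \right)} = G a a = G a^{2}$)
$\left(10 + b{\left(-6,r \right)}\right)^{2} = \left(10 + 10 \left(-6\right)^{2}\right)^{2} = \left(10 + 10 \cdot 36\right)^{2} = \left(10 + 360\right)^{2} = 370^{2} = 136900$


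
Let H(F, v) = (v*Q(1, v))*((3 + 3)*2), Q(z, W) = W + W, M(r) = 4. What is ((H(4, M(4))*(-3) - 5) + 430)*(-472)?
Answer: 343144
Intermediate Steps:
Q(z, W) = 2*W
H(F, v) = 24*v² (H(F, v) = (v*(2*v))*((3 + 3)*2) = (2*v²)*(6*2) = (2*v²)*12 = 24*v²)
((H(4, M(4))*(-3) - 5) + 430)*(-472) = (((24*4²)*(-3) - 5) + 430)*(-472) = (((24*16)*(-3) - 5) + 430)*(-472) = ((384*(-3) - 5) + 430)*(-472) = ((-1152 - 5) + 430)*(-472) = (-1157 + 430)*(-472) = -727*(-472) = 343144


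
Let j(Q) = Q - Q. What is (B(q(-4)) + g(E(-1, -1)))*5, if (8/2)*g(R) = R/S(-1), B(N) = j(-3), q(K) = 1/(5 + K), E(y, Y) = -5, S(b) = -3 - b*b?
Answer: 25/16 ≈ 1.5625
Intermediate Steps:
S(b) = -3 - b**2
j(Q) = 0
B(N) = 0
g(R) = -R/16 (g(R) = (R/(-3 - 1*(-1)**2))/4 = (R/(-3 - 1*1))/4 = (R/(-3 - 1))/4 = (R/(-4))/4 = (R*(-1/4))/4 = (-R/4)/4 = -R/16)
(B(q(-4)) + g(E(-1, -1)))*5 = (0 - 1/16*(-5))*5 = (0 + 5/16)*5 = (5/16)*5 = 25/16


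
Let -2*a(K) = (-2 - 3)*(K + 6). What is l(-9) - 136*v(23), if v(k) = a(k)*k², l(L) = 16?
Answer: -5215924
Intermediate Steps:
a(K) = 15 + 5*K/2 (a(K) = -(-2 - 3)*(K + 6)/2 = -(-5)*(6 + K)/2 = -(-30 - 5*K)/2 = 15 + 5*K/2)
v(k) = k²*(15 + 5*k/2) (v(k) = (15 + 5*k/2)*k² = k²*(15 + 5*k/2))
l(-9) - 136*v(23) = 16 - 340*23²*(6 + 23) = 16 - 340*529*29 = 16 - 136*76705/2 = 16 - 5215940 = -5215924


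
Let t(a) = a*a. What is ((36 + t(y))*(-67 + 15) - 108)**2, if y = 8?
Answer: 28174864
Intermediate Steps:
t(a) = a**2
((36 + t(y))*(-67 + 15) - 108)**2 = ((36 + 8**2)*(-67 + 15) - 108)**2 = ((36 + 64)*(-52) - 108)**2 = (100*(-52) - 108)**2 = (-5200 - 108)**2 = (-5308)**2 = 28174864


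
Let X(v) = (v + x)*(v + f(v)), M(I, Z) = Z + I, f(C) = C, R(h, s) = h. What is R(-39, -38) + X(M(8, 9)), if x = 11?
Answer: 913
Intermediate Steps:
M(I, Z) = I + Z
X(v) = 2*v*(11 + v) (X(v) = (v + 11)*(v + v) = (11 + v)*(2*v) = 2*v*(11 + v))
R(-39, -38) + X(M(8, 9)) = -39 + 2*(8 + 9)*(11 + (8 + 9)) = -39 + 2*17*(11 + 17) = -39 + 2*17*28 = -39 + 952 = 913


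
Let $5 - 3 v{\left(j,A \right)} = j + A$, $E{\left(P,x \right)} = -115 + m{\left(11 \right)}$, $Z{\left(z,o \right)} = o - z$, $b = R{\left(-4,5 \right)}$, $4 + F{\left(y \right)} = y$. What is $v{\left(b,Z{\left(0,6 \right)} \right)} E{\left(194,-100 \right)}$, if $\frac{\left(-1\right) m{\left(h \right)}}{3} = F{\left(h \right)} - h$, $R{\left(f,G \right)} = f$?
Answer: $-103$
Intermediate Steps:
$F{\left(y \right)} = -4 + y$
$b = -4$
$m{\left(h \right)} = 12$ ($m{\left(h \right)} = - 3 \left(\left(-4 + h\right) - h\right) = \left(-3\right) \left(-4\right) = 12$)
$E{\left(P,x \right)} = -103$ ($E{\left(P,x \right)} = -115 + 12 = -103$)
$v{\left(j,A \right)} = \frac{5}{3} - \frac{A}{3} - \frac{j}{3}$ ($v{\left(j,A \right)} = \frac{5}{3} - \frac{j + A}{3} = \frac{5}{3} - \frac{A + j}{3} = \frac{5}{3} - \left(\frac{A}{3} + \frac{j}{3}\right) = \frac{5}{3} - \frac{A}{3} - \frac{j}{3}$)
$v{\left(b,Z{\left(0,6 \right)} \right)} E{\left(194,-100 \right)} = \left(\frac{5}{3} - \frac{6 - 0}{3} - - \frac{4}{3}\right) \left(-103\right) = \left(\frac{5}{3} - \frac{6 + 0}{3} + \frac{4}{3}\right) \left(-103\right) = \left(\frac{5}{3} - 2 + \frac{4}{3}\right) \left(-103\right) = 1 \left(-103\right) = -103$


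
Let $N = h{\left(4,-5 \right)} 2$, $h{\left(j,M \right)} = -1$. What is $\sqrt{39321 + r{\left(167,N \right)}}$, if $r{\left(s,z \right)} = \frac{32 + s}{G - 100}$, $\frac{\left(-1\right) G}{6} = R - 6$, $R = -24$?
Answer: $\frac{11 \sqrt{129995}}{20} \approx 198.3$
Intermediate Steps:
$G = 180$ ($G = - 6 \left(-24 - 6\right) = \left(-6\right) \left(-30\right) = 180$)
$N = -2$ ($N = \left(-1\right) 2 = -2$)
$r{\left(s,z \right)} = \frac{2}{5} + \frac{s}{80}$ ($r{\left(s,z \right)} = \frac{32 + s}{180 - 100} = \frac{32 + s}{80} = \left(32 + s\right) \frac{1}{80} = \frac{2}{5} + \frac{s}{80}$)
$\sqrt{39321 + r{\left(167,N \right)}} = \sqrt{39321 + \left(\frac{2}{5} + \frac{1}{80} \cdot 167\right)} = \sqrt{39321 + \left(\frac{2}{5} + \frac{167}{80}\right)} = \sqrt{39321 + \frac{199}{80}} = \sqrt{\frac{3145879}{80}} = \frac{11 \sqrt{129995}}{20}$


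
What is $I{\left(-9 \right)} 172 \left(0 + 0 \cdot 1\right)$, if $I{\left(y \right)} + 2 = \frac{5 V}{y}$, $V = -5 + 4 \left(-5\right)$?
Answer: $0$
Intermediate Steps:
$V = -25$ ($V = -5 - 20 = -25$)
$I{\left(y \right)} = -2 - \frac{125}{y}$ ($I{\left(y \right)} = -2 + \frac{5 \left(-25\right)}{y} = -2 - \frac{125}{y}$)
$I{\left(-9 \right)} 172 \left(0 + 0 \cdot 1\right) = \left(-2 - \frac{125}{-9}\right) 172 \left(0 + 0 \cdot 1\right) = \left(-2 - - \frac{125}{9}\right) 172 \left(0 + 0\right) = \left(-2 + \frac{125}{9}\right) 172 \cdot 0 = \frac{107}{9} \cdot 172 \cdot 0 = \frac{18404}{9} \cdot 0 = 0$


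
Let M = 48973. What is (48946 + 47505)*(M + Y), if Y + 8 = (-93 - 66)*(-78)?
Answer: 5918908517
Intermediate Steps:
Y = 12394 (Y = -8 + (-93 - 66)*(-78) = -8 - 159*(-78) = -8 + 12402 = 12394)
(48946 + 47505)*(M + Y) = (48946 + 47505)*(48973 + 12394) = 96451*61367 = 5918908517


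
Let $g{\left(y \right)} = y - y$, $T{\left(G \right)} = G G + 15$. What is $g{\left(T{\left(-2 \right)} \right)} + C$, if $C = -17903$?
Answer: $-17903$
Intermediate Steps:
$T{\left(G \right)} = 15 + G^{2}$ ($T{\left(G \right)} = G^{2} + 15 = 15 + G^{2}$)
$g{\left(y \right)} = 0$
$g{\left(T{\left(-2 \right)} \right)} + C = 0 - 17903 = -17903$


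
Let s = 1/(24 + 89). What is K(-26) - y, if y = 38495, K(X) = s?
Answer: -4349934/113 ≈ -38495.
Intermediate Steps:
s = 1/113 ≈ 0.0088496
K(X) = 1/113
K(-26) - y = 1/113 - 1*38495 = 1/113 - 38495 = -4349934/113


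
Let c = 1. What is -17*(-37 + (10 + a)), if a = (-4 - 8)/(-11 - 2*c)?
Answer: 5763/13 ≈ 443.31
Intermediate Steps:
a = 12/13 (a = (-4 - 8)/(-11 - 2*1) = -12/(-11 - 2) = -12/(-13) = -12*(-1/13) = 12/13 ≈ 0.92308)
-17*(-37 + (10 + a)) = -17*(-37 + (10 + 12/13)) = -17*(-37 + 142/13) = -17*(-339/13) = 5763/13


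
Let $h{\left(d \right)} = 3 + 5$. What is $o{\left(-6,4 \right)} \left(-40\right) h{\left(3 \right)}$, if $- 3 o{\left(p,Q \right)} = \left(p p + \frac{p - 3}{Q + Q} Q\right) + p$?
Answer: $2720$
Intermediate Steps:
$o{\left(p,Q \right)} = \frac{1}{2} - \frac{p}{2} - \frac{p^{2}}{3}$ ($o{\left(p,Q \right)} = - \frac{\left(p p + \frac{p - 3}{Q + Q} Q\right) + p}{3} = - \frac{\left(p^{2} + \frac{-3 + p}{2 Q} Q\right) + p}{3} = - \frac{\left(p^{2} + \left(- \frac{3}{2} + \frac{p}{2}\right)\right) + p}{3} = - \frac{\left(- \frac{3}{2} + p^{2} + \frac{p}{2}\right) + p}{3} = - \frac{- \frac{3}{2} + p^{2} + \frac{3 p}{2}}{3} = \frac{1}{2} - \frac{p}{2} - \frac{p^{2}}{3}$)
$h{\left(d \right)} = 8$
$o{\left(-6,4 \right)} \left(-40\right) h{\left(3 \right)} = \left(\frac{1}{2} - -3 - \frac{\left(-6\right)^{2}}{3}\right) \left(-40\right) 8 = \left(\frac{1}{2} + 3 - 12\right) \left(-40\right) 8 = \left(- \frac{17}{2}\right) \left(-40\right) 8 = 340 \cdot 8 = 2720$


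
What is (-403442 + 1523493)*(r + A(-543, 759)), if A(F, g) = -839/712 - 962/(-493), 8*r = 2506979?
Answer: 30801119379108475/87754 ≈ 3.5099e+11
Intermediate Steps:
r = 2506979/8 (r = (⅛)*2506979 = 2506979/8 ≈ 3.1337e+5)
A(F, g) = 271317/351016 (A(F, g) = -839*1/712 - 962*(-1/493) = -839/712 + 962/493 = 271317/351016)
(-403442 + 1523493)*(r + A(-543, 759)) = (-403442 + 1523493)*(2506979/8 + 271317/351016) = 1120051*(27499747225/87754) = 30801119379108475/87754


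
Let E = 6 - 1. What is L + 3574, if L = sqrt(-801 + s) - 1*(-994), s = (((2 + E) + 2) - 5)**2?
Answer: 4568 + I*sqrt(785) ≈ 4568.0 + 28.018*I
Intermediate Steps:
E = 5
s = 16 (s = (((2 + 5) + 2) - 5)**2 = ((7 + 2) - 5)**2 = (9 - 5)**2 = 4**2 = 16)
L = 994 + I*sqrt(785) (L = sqrt(-801 + 16) - 1*(-994) = sqrt(-785) + 994 = I*sqrt(785) + 994 = 994 + I*sqrt(785) ≈ 994.0 + 28.018*I)
L + 3574 = (994 + I*sqrt(785)) + 3574 = 4568 + I*sqrt(785)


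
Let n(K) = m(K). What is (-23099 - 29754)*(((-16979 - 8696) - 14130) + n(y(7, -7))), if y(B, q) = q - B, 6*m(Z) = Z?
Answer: 6311810966/3 ≈ 2.1039e+9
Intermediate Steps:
m(Z) = Z/6
n(K) = K/6
(-23099 - 29754)*(((-16979 - 8696) - 14130) + n(y(7, -7))) = (-23099 - 29754)*(((-16979 - 8696) - 14130) + (-7 - 1*7)/6) = -52853*((-25675 - 14130) + (-7 - 7)/6) = -52853*(-39805 + (1/6)*(-14)) = -52853*(-39805 - 7/3) = -52853*(-119422/3) = 6311810966/3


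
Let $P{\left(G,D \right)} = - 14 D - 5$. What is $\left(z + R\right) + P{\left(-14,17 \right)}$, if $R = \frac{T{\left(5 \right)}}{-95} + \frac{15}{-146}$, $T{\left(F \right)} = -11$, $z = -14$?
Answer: $- \frac{3564409}{13870} \approx -256.99$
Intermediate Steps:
$P{\left(G,D \right)} = -5 - 14 D$
$R = \frac{181}{13870}$ ($R = - \frac{11}{-95} + \frac{15}{-146} = \left(-11\right) \left(- \frac{1}{95}\right) + 15 \left(- \frac{1}{146}\right) = \frac{11}{95} - \frac{15}{146} = \frac{181}{13870} \approx 0.01305$)
$\left(z + R\right) + P{\left(-14,17 \right)} = \left(-14 + \frac{181}{13870}\right) - 243 = - \frac{193999}{13870} - 243 = - \frac{3564409}{13870}$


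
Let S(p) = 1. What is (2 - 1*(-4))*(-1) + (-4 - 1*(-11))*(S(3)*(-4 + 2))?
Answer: -20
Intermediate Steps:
(2 - 1*(-4))*(-1) + (-4 - 1*(-11))*(S(3)*(-4 + 2)) = (2 - 1*(-4))*(-1) + (-4 - 1*(-11))*(1*(-4 + 2)) = (2 + 4)*(-1) + (-4 + 11)*(1*(-2)) = 6*(-1) + 7*(-2) = -6 - 14 = -20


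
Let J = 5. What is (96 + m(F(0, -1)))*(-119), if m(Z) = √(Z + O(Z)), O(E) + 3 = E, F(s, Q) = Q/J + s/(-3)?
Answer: -11424 - 119*I*√85/5 ≈ -11424.0 - 219.43*I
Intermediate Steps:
F(s, Q) = -s/3 + Q/5 (F(s, Q) = Q/5 + s/(-3) = Q*(⅕) + s*(-⅓) = Q/5 - s/3 = -s/3 + Q/5)
O(E) = -3 + E
m(Z) = √(-3 + 2*Z) (m(Z) = √(Z + (-3 + Z)) = √(-3 + 2*Z))
(96 + m(F(0, -1)))*(-119) = (96 + √(-3 + 2*(-⅓*0 + (⅕)*(-1))))*(-119) = (96 + √(-3 + 2*(0 - ⅕)))*(-119) = (96 + √(-3 + 2*(-⅕)))*(-119) = (96 + √(-3 - ⅖))*(-119) = (96 + √(-17/5))*(-119) = (96 + I*√85/5)*(-119) = -11424 - 119*I*√85/5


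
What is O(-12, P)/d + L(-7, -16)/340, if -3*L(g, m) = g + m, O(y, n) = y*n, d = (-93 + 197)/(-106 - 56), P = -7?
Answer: -1734721/13260 ≈ -130.82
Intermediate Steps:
d = -52/81 (d = 104/(-162) = 104*(-1/162) = -52/81 ≈ -0.64198)
O(y, n) = n*y
L(g, m) = -g/3 - m/3 (L(g, m) = -(g + m)/3 = -g/3 - m/3)
O(-12, P)/d + L(-7, -16)/340 = (-7*(-12))/(-52/81) + (-⅓*(-7) - ⅓*(-16))/340 = 84*(-81/52) + (7/3 + 16/3)*(1/340) = -1701/13 + (23/3)*(1/340) = -1701/13 + 23/1020 = -1734721/13260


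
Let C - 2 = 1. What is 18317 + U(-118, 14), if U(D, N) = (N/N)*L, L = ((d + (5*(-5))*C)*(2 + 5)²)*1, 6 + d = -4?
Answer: 14152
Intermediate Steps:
C = 3 (C = 2 + 1 = 3)
d = -10 (d = -6 - 4 = -10)
L = -4165 (L = ((-10 + (5*(-5))*3)*(2 + 5)²)*1 = ((-10 - 25*3)*7²)*1 = ((-10 - 75)*49)*1 = -85*49*1 = -4165*1 = -4165)
U(D, N) = -4165 (U(D, N) = (N/N)*(-4165) = 1*(-4165) = -4165)
18317 + U(-118, 14) = 18317 - 4165 = 14152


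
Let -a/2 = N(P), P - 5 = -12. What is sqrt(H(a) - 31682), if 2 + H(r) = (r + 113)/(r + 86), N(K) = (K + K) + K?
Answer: I*sqrt(8110794)/16 ≈ 178.0*I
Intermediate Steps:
P = -7 (P = 5 - 12 = -7)
N(K) = 3*K (N(K) = 2*K + K = 3*K)
a = 42 (a = -6*(-7) = -2*(-21) = 42)
H(r) = -2 + (113 + r)/(86 + r) (H(r) = -2 + (r + 113)/(r + 86) = -2 + (113 + r)/(86 + r))
sqrt(H(a) - 31682) = sqrt((-59 - 1*42)/(86 + 42) - 31682) = sqrt((-59 - 42)/128 - 31682) = sqrt((1/128)*(-101) - 31682) = sqrt(-101/128 - 31682) = sqrt(-4055397/128) = I*sqrt(8110794)/16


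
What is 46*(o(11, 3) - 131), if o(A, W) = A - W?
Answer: -5658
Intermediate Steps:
46*(o(11, 3) - 131) = 46*((11 - 1*3) - 131) = 46*((11 - 3) - 131) = 46*(8 - 131) = 46*(-123) = -5658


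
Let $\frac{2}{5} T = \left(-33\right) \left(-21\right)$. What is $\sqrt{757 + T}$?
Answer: $\frac{\sqrt{9958}}{2} \approx 49.895$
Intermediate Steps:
$T = \frac{3465}{2}$ ($T = \frac{5 \left(\left(-33\right) \left(-21\right)\right)}{2} = \frac{5}{2} \cdot 693 = \frac{3465}{2} \approx 1732.5$)
$\sqrt{757 + T} = \sqrt{757 + \frac{3465}{2}} = \sqrt{\frac{4979}{2}} = \frac{\sqrt{9958}}{2}$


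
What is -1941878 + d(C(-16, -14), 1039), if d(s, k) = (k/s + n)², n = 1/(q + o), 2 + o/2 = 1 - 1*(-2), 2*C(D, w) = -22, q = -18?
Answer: -59874889703/30976 ≈ -1.9329e+6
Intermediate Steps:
C(D, w) = -11 (C(D, w) = (½)*(-22) = -11)
o = 2 (o = -4 + 2*(1 - 1*(-2)) = -4 + 2*(1 + 2) = -4 + 2*3 = -4 + 6 = 2)
n = -1/16 (n = 1/(-18 + 2) = 1/(-16) = -1/16 ≈ -0.062500)
d(s, k) = (-1/16 + k/s)² (d(s, k) = (k/s - 1/16)² = (-1/16 + k/s)²)
-1941878 + d(C(-16, -14), 1039) = -1941878 + (1/256)*(-1*(-11) + 16*1039)²/(-11)² = -1941878 + (1/256)*(1/121)*(11 + 16624)² = -1941878 + (1/256)*(1/121)*16635² = -1941878 + (1/256)*(1/121)*276723225 = -1941878 + 276723225/30976 = -59874889703/30976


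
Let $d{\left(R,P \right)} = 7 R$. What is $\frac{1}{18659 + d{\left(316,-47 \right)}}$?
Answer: $\frac{1}{20871} \approx 4.7913 \cdot 10^{-5}$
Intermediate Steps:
$\frac{1}{18659 + d{\left(316,-47 \right)}} = \frac{1}{18659 + 7 \cdot 316} = \frac{1}{18659 + 2212} = \frac{1}{20871}$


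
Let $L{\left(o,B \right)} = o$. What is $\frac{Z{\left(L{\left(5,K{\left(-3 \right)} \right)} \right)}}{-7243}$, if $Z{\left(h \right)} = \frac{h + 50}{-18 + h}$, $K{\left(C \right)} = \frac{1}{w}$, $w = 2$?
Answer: $\frac{55}{94159} \approx 0.00058412$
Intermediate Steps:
$K{\left(C \right)} = \frac{1}{2}$
$Z{\left(h \right)} = \frac{50 + h}{-18 + h}$
$\frac{Z{\left(L{\left(5,K{\left(-3 \right)} \right)} \right)}}{-7243} = \frac{\frac{1}{-18 + 5} \left(50 + 5\right)}{-7243} = \frac{1}{-13} \cdot 55 \left(- \frac{1}{7243}\right) = \left(- \frac{1}{13}\right) 55 \left(- \frac{1}{7243}\right) = \left(- \frac{55}{13}\right) \left(- \frac{1}{7243}\right) = \frac{55}{94159}$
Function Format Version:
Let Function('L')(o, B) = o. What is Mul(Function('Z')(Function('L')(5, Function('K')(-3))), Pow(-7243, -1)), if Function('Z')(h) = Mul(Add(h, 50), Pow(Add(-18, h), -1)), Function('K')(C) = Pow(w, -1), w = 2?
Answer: Rational(55, 94159) ≈ 0.00058412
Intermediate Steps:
Function('K')(C) = Rational(1, 2) (Function('K')(C) = Pow(2, -1) = Rational(1, 2))
Function('Z')(h) = Mul(Pow(Add(-18, h), -1), Add(50, h)) (Function('Z')(h) = Mul(Add(50, h), Pow(Add(-18, h), -1)) = Mul(Pow(Add(-18, h), -1), Add(50, h)))
Mul(Function('Z')(Function('L')(5, Function('K')(-3))), Pow(-7243, -1)) = Mul(Mul(Pow(Add(-18, 5), -1), Add(50, 5)), Pow(-7243, -1)) = Mul(Mul(Pow(-13, -1), 55), Rational(-1, 7243)) = Mul(Mul(Rational(-1, 13), 55), Rational(-1, 7243)) = Mul(Rational(-55, 13), Rational(-1, 7243)) = Rational(55, 94159)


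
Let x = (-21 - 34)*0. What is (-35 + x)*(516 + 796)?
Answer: -45920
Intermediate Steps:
x = 0 (x = -55*0 = 0)
(-35 + x)*(516 + 796) = (-35 + 0)*(516 + 796) = -35*1312 = -45920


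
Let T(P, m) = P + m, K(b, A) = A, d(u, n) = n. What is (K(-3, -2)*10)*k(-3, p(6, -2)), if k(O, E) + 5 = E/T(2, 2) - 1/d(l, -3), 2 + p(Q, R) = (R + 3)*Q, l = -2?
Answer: 220/3 ≈ 73.333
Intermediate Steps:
p(Q, R) = -2 + Q*(3 + R) (p(Q, R) = -2 + (R + 3)*Q = -2 + (3 + R)*Q = -2 + Q*(3 + R))
k(O, E) = -14/3 + E/4 (k(O, E) = -5 + (E/(2 + 2) - 1/(-3)) = -5 + (E/4 - 1*(-⅓)) = -5 + (E*(¼) + ⅓) = -5 + (E/4 + ⅓) = -5 + (⅓ + E/4) = -14/3 + E/4)
(K(-3, -2)*10)*k(-3, p(6, -2)) = (-2*10)*(-14/3 + (-2 + 3*6 + 6*(-2))/4) = -20*(-14/3 + (-2 + 18 - 12)/4) = -20*(-14/3 + (¼)*4) = -20*(-14/3 + 1) = -20*(-11/3) = 220/3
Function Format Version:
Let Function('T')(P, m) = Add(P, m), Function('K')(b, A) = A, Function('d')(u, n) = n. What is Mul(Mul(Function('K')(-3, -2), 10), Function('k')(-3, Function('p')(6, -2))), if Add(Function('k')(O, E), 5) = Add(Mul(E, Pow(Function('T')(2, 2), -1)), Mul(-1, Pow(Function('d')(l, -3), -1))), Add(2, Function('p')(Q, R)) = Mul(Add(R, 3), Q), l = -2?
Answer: Rational(220, 3) ≈ 73.333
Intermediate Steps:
Function('p')(Q, R) = Add(-2, Mul(Q, Add(3, R))) (Function('p')(Q, R) = Add(-2, Mul(Add(R, 3), Q)) = Add(-2, Mul(Add(3, R), Q)) = Add(-2, Mul(Q, Add(3, R))))
Function('k')(O, E) = Add(Rational(-14, 3), Mul(Rational(1, 4), E)) (Function('k')(O, E) = Add(-5, Add(Mul(E, Pow(Add(2, 2), -1)), Mul(-1, Pow(-3, -1)))) = Add(-5, Add(Mul(E, Pow(4, -1)), Mul(-1, Rational(-1, 3)))) = Add(-5, Add(Mul(E, Rational(1, 4)), Rational(1, 3))) = Add(-5, Add(Mul(Rational(1, 4), E), Rational(1, 3))) = Add(-5, Add(Rational(1, 3), Mul(Rational(1, 4), E))) = Add(Rational(-14, 3), Mul(Rational(1, 4), E)))
Mul(Mul(Function('K')(-3, -2), 10), Function('k')(-3, Function('p')(6, -2))) = Mul(Mul(-2, 10), Add(Rational(-14, 3), Mul(Rational(1, 4), Add(-2, Mul(3, 6), Mul(6, -2))))) = Mul(-20, Add(Rational(-14, 3), Mul(Rational(1, 4), Add(-2, 18, -12)))) = Mul(-20, Add(Rational(-14, 3), Mul(Rational(1, 4), 4))) = Mul(-20, Add(Rational(-14, 3), 1)) = Mul(-20, Rational(-11, 3)) = Rational(220, 3)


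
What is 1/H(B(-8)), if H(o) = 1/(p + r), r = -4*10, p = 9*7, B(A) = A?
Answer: 23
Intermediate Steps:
p = 63
r = -40
H(o) = 1/23 (H(o) = 1/(63 - 40) = 1/23)
1/H(B(-8)) = 1/(1/23) = 23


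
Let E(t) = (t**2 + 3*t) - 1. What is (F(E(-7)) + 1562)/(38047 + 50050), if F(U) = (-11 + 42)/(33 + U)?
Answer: 93751/5285820 ≈ 0.017736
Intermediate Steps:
E(t) = -1 + t**2 + 3*t
F(U) = 31/(33 + U)
(F(E(-7)) + 1562)/(38047 + 50050) = (31/(33 + (-1 + (-7)**2 + 3*(-7))) + 1562)/(38047 + 50050) = (31/(33 + (-1 + 49 - 21)) + 1562)/88097 = (31/(33 + 27) + 1562)*(1/88097) = (31/60 + 1562)*(1/88097) = (93751/60)*(1/88097) = 93751/5285820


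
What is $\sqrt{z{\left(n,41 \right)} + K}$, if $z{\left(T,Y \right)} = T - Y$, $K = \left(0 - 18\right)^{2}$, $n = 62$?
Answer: $\sqrt{345} \approx 18.574$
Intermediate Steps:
$K = 324$ ($K = \left(-18\right)^{2} = 324$)
$\sqrt{z{\left(n,41 \right)} + K} = \sqrt{\left(62 - 41\right) + 324} = \sqrt{21 + 324} = \sqrt{345}$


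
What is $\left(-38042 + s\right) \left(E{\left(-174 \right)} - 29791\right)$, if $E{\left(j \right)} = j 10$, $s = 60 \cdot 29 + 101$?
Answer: $1141453731$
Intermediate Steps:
$s = 1841$ ($s = 1740 + 101 = 1841$)
$E{\left(j \right)} = 10 j$
$\left(-38042 + s\right) \left(E{\left(-174 \right)} - 29791\right) = \left(-38042 + 1841\right) \left(10 \left(-174\right) - 29791\right) = - 36201 \left(-1740 - 29791\right) = \left(-36201\right) \left(-31531\right) = 1141453731$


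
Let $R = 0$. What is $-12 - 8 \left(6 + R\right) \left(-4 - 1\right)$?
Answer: $228$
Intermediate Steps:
$-12 - 8 \left(6 + R\right) \left(-4 - 1\right) = -12 - 8 \left(6 + 0\right) \left(-4 - 1\right) = -12 - 8 \cdot 6 \left(-4 - 1\right) = -12 - 8 \cdot 6 \left(-5\right) = -12 - -240 = -12 + 240 = 228$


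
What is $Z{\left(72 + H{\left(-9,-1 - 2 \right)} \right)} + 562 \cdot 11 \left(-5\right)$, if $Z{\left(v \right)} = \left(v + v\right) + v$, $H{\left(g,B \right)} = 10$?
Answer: $-30664$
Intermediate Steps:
$Z{\left(v \right)} = 3 v$ ($Z{\left(v \right)} = 2 v + v = 3 v$)
$Z{\left(72 + H{\left(-9,-1 - 2 \right)} \right)} + 562 \cdot 11 \left(-5\right) = 3 \left(72 + 10\right) + 562 \cdot 11 \left(-5\right) = 3 \cdot 82 + 562 \left(-55\right) = 246 - 30910 = -30664$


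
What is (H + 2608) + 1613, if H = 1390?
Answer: 5611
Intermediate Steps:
(H + 2608) + 1613 = (1390 + 2608) + 1613 = 3998 + 1613 = 5611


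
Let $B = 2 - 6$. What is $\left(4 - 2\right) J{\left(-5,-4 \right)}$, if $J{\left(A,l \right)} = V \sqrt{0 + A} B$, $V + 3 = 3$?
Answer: $0$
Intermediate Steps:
$B = -4$ ($B = 2 - 6 = -4$)
$V = 0$ ($V = -3 + 3 = 0$)
$J{\left(A,l \right)} = 0$ ($J{\left(A,l \right)} = 0 \sqrt{0 + A} \left(-4\right) = 0 \sqrt{A} \left(-4\right) = 0 \left(-4\right) = 0$)
$\left(4 - 2\right) J{\left(-5,-4 \right)} = \left(4 - 2\right) 0 = 2 \cdot 0 = 0$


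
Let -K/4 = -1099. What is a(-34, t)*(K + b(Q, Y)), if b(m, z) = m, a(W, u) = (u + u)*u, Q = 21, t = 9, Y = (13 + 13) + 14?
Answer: 715554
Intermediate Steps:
Y = 40 (Y = 26 + 14 = 40)
a(W, u) = 2*u**2 (a(W, u) = (2*u)*u = 2*u**2)
K = 4396 (K = -4*(-1099) = 4396)
a(-34, t)*(K + b(Q, Y)) = (2*9**2)*(4396 + 21) = (2*81)*4417 = 162*4417 = 715554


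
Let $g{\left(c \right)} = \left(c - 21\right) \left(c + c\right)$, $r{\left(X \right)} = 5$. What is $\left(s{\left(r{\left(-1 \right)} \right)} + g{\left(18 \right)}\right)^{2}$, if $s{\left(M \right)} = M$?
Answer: $10609$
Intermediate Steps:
$g{\left(c \right)} = 2 c \left(-21 + c\right)$ ($g{\left(c \right)} = \left(-21 + c\right) 2 c = 2 c \left(-21 + c\right)$)
$\left(s{\left(r{\left(-1 \right)} \right)} + g{\left(18 \right)}\right)^{2} = \left(5 + 2 \cdot 18 \left(-21 + 18\right)\right)^{2} = \left(5 + 2 \cdot 18 \left(-3\right)\right)^{2} = \left(5 - 108\right)^{2} = \left(-103\right)^{2} = 10609$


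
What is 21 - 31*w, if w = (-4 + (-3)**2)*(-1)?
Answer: 176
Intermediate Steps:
w = -5 (w = (-4 + 9)*(-1) = 5*(-1) = -5)
21 - 31*w = 21 - 31*(-5) = 21 + 155 = 176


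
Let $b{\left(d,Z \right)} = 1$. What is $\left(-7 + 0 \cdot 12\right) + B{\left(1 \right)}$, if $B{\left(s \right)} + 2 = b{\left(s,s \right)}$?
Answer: $-8$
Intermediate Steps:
$B{\left(s \right)} = -1$ ($B{\left(s \right)} = -2 + 1 = -1$)
$\left(-7 + 0 \cdot 12\right) + B{\left(1 \right)} = \left(-7 + 0 \cdot 12\right) - 1 = \left(-7 + 0\right) - 1 = -7 - 1 = -8$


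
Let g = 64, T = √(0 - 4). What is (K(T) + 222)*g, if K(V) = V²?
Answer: 13952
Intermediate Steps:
T = 2*I (T = √(-4) = 2*I ≈ 2.0*I)
(K(T) + 222)*g = ((2*I)² + 222)*64 = (-4 + 222)*64 = 218*64 = 13952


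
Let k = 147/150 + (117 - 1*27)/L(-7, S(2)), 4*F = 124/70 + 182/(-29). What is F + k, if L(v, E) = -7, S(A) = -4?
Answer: -131983/10150 ≈ -13.003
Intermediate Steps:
F = -1143/1015 (F = (124/70 + 182/(-29))/4 = (124*(1/70) + 182*(-1/29))/4 = (62/35 - 182/29)/4 = (¼)*(-4572/1015) = -1143/1015 ≈ -1.1261)
k = -4157/350 (k = 147/150 + (117 - 1*27)/(-7) = 147*(1/150) + (117 - 27)*(-⅐) = 49/50 + 90*(-⅐) = 49/50 - 90/7 = -4157/350 ≈ -11.877)
F + k = -1143/1015 - 4157/350 = -131983/10150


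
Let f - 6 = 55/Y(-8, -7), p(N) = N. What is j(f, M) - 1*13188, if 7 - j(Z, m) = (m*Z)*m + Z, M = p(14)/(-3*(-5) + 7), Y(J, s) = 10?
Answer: -1596856/121 ≈ -13197.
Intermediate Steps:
f = 23/2 (f = 6 + 55/10 = 6 + 55*(1/10) = 6 + 11/2 = 23/2 ≈ 11.500)
M = 7/11 (M = 14/(-3*(-5) + 7) = 14/(15 + 7) = 14/22 = 14*(1/22) = 7/11 ≈ 0.63636)
j(Z, m) = 7 - Z - Z*m**2 (j(Z, m) = 7 - ((m*Z)*m + Z) = 7 - ((Z*m)*m + Z) = 7 - (Z*m**2 + Z) = 7 - (Z + Z*m**2) = 7 + (-Z - Z*m**2) = 7 - Z - Z*m**2)
j(f, M) - 1*13188 = (7 - 1*23/2 - 1*23/2*(7/11)**2) - 1*13188 = (7 - 23/2 - 1*23/2*49/121) - 13188 = (7 - 23/2 - 1127/242) - 13188 = -1108/121 - 13188 = -1596856/121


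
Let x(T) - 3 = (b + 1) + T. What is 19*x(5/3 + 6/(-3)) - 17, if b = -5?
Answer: -127/3 ≈ -42.333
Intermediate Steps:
x(T) = -1 + T (x(T) = 3 + ((-5 + 1) + T) = 3 + (-4 + T) = -1 + T)
19*x(5/3 + 6/(-3)) - 17 = 19*(-1 + (5/3 + 6/(-3))) - 17 = 19*(-1 + (5*(⅓) + 6*(-⅓))) - 17 = 19*(-1 + (5/3 - 2)) - 17 = 19*(-1 - ⅓) - 17 = 19*(-4/3) - 17 = -76/3 - 17 = -127/3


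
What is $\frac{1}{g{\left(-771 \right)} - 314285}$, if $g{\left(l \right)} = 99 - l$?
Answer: $- \frac{1}{313415} \approx -3.1907 \cdot 10^{-6}$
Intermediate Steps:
$\frac{1}{g{\left(-771 \right)} - 314285} = \frac{1}{\left(99 - -771\right) - 314285} = \frac{1}{\left(99 + 771\right) - 314285} = \frac{1}{870 - 314285} = \frac{1}{-313415} = - \frac{1}{313415}$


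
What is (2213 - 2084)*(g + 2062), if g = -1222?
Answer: 108360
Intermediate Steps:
(2213 - 2084)*(g + 2062) = (2213 - 2084)*(-1222 + 2062) = 129*840 = 108360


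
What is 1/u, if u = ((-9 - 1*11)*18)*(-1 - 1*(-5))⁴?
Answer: -1/92160 ≈ -1.0851e-5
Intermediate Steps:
u = -92160 (u = ((-9 - 11)*18)*(-1 + 5)⁴ = -20*18*4⁴ = -360*256 = -92160)
1/u = 1/(-92160) = -1/92160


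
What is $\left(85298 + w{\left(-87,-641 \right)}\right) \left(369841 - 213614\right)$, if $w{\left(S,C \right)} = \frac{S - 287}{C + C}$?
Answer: $\frac{8541899478535}{641} \approx 1.3326 \cdot 10^{10}$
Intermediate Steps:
$w{\left(S,C \right)} = \frac{-287 + S}{2 C}$
$\left(85298 + w{\left(-87,-641 \right)}\right) \left(369841 - 213614\right) = \left(85298 + \frac{-287 - 87}{2 \left(-641\right)}\right) \left(369841 - 213614\right) = \left(85298 + \frac{1}{2} \left(- \frac{1}{641}\right) \left(-374\right)\right) 156227 = \left(85298 + \frac{187}{641}\right) 156227 = \frac{54676205}{641} \cdot 156227 = \frac{8541899478535}{641}$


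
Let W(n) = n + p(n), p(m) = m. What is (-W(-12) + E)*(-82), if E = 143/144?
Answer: -147559/72 ≈ -2049.4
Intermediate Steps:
W(n) = 2*n (W(n) = n + n = 2*n)
E = 143/144 (E = 143*(1/144) = 143/144 ≈ 0.99306)
(-W(-12) + E)*(-82) = (-2*(-12) + 143/144)*(-82) = (-1*(-24) + 143/144)*(-82) = (24 + 143/144)*(-82) = (3599/144)*(-82) = -147559/72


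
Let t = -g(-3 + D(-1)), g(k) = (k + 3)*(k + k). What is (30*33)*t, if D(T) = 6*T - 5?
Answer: -304920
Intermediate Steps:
D(T) = -5 + 6*T
g(k) = 2*k*(3 + k) (g(k) = (3 + k)*(2*k) = 2*k*(3 + k))
t = -308 (t = -2*(-3 + (-5 + 6*(-1)))*(3 + (-3 + (-5 + 6*(-1)))) = -2*(-3 + (-5 - 6))*(3 + (-3 + (-5 - 6))) = -2*(-3 - 11)*(3 + (-3 - 11)) = -2*(-14)*(3 - 14) = -2*(-14)*(-11) = -1*308 = -308)
(30*33)*t = (30*33)*(-308) = 990*(-308) = -304920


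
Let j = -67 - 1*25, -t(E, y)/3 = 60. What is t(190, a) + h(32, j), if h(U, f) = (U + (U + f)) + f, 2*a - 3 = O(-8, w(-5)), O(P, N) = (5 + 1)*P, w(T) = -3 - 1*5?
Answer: -300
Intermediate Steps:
w(T) = -8 (w(T) = -3 - 5 = -8)
O(P, N) = 6*P
a = -45/2 (a = 3/2 + (6*(-8))/2 = 3/2 + (½)*(-48) = 3/2 - 24 = -45/2 ≈ -22.500)
t(E, y) = -180 (t(E, y) = -3*60 = -180)
j = -92 (j = -67 - 25 = -92)
h(U, f) = 2*U + 2*f (h(U, f) = (f + 2*U) + f = 2*U + 2*f)
t(190, a) + h(32, j) = -180 + (2*32 + 2*(-92)) = -180 + (64 - 184) = -180 - 120 = -300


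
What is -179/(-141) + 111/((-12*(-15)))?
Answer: 1773/940 ≈ 1.8862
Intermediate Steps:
-179/(-141) + 111/((-12*(-15))) = -179*(-1/141) + 111/180 = 179/141 + 111*(1/180) = 179/141 + 37/60 = 1773/940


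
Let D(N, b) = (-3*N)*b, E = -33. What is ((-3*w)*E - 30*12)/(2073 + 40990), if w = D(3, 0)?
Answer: -360/43063 ≈ -0.0083598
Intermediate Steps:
D(N, b) = -3*N*b
w = 0 (w = -3*3*0 = 0)
((-3*w)*E - 30*12)/(2073 + 40990) = (-3*0*(-33) - 30*12)/(2073 + 40990) = (0*(-33) - 360)/43063 = (0 - 360)*(1/43063) = -360*1/43063 = -360/43063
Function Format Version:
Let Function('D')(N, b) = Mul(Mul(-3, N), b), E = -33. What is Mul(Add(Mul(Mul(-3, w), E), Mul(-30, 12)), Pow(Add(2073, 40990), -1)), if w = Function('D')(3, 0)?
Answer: Rational(-360, 43063) ≈ -0.0083598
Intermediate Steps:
Function('D')(N, b) = Mul(-3, N, b)
w = 0 (w = Mul(-3, 3, 0) = 0)
Mul(Add(Mul(Mul(-3, w), E), Mul(-30, 12)), Pow(Add(2073, 40990), -1)) = Mul(Add(Mul(Mul(-3, 0), -33), Mul(-30, 12)), Pow(Add(2073, 40990), -1)) = Mul(Add(Mul(0, -33), -360), Pow(43063, -1)) = Mul(Add(0, -360), Rational(1, 43063)) = Mul(-360, Rational(1, 43063)) = Rational(-360, 43063)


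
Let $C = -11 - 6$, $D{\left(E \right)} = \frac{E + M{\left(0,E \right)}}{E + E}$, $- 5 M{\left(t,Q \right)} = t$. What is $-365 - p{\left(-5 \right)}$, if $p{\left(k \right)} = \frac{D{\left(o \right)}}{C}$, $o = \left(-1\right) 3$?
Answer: $- \frac{12409}{34} \approx -364.97$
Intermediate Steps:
$o = -3$
$M{\left(t,Q \right)} = - \frac{t}{5}$
$D{\left(E \right)} = \frac{1}{2}$ ($D{\left(E \right)} = \frac{E - 0}{E + E} = \frac{E + 0}{2 E} = E \frac{1}{2 E} = \frac{1}{2}$)
$C = -17$ ($C = -11 - 6 = -17$)
$p{\left(k \right)} = - \frac{1}{34}$ ($p{\left(k \right)} = \frac{1}{2 \left(-17\right)} = \frac{1}{2} \left(- \frac{1}{17}\right) = - \frac{1}{34}$)
$-365 - p{\left(-5 \right)} = -365 - - \frac{1}{34} = -365 + \frac{1}{34} = - \frac{12409}{34}$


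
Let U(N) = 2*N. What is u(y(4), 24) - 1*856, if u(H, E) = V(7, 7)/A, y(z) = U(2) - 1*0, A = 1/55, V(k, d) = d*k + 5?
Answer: 2114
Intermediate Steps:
V(k, d) = 5 + d*k
A = 1/55 ≈ 0.018182
y(z) = 4 (y(z) = 2*2 - 1*0 = 4 + 0 = 4)
u(H, E) = 2970 (u(H, E) = (5 + 7*7)/(1/55) = (5 + 49)*55 = 54*55 = 2970)
u(y(4), 24) - 1*856 = 2970 - 1*856 = 2970 - 856 = 2114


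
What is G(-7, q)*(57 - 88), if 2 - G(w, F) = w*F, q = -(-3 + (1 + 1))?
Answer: -279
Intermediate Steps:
q = 1 (q = -(-3 + 2) = -1*(-1) = 1)
G(w, F) = 2 - F*w (G(w, F) = 2 - w*F = 2 - F*w)
G(-7, q)*(57 - 88) = (2 - 1*1*(-7))*(57 - 88) = (2 + 7)*(-31) = 9*(-31) = -279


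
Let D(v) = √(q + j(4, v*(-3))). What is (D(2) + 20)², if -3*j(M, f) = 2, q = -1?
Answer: (60 + I*√15)²/9 ≈ 398.33 + 51.64*I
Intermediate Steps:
j(M, f) = -⅔ (j(M, f) = -⅓*2 = -⅔)
D(v) = I*√15/3 (D(v) = √(-1 - ⅔) = √(-5/3) = I*√15/3)
(D(2) + 20)² = (I*√15/3 + 20)² = (20 + I*√15/3)²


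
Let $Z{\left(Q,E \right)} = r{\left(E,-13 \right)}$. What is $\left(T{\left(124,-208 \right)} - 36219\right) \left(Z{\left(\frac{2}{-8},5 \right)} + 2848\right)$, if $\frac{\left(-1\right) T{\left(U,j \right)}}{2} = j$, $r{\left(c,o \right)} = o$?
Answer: $-101501505$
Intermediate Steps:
$T{\left(U,j \right)} = - 2 j$
$Z{\left(Q,E \right)} = -13$
$\left(T{\left(124,-208 \right)} - 36219\right) \left(Z{\left(\frac{2}{-8},5 \right)} + 2848\right) = \left(\left(-2\right) \left(-208\right) - 36219\right) \left(-13 + 2848\right) = \left(416 - 36219\right) 2835 = \left(-35803\right) 2835 = -101501505$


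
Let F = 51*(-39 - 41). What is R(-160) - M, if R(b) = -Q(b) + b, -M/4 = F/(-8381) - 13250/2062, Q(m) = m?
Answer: -12074740/508283 ≈ -23.756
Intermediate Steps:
F = -4080 (F = 51*(-80) = -4080)
M = 12074740/508283 (M = -4*(-4080/(-8381) - 13250/2062) = -4*(-4080*(-1/8381) - 13250*1/2062) = -4*(240/493 - 6625/1031) = -4*(-3018685/508283) = 12074740/508283 ≈ 23.756)
R(b) = 0 (R(b) = -b + b = 0)
R(-160) - M = 0 - 1*12074740/508283 = 0 - 12074740/508283 = -12074740/508283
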